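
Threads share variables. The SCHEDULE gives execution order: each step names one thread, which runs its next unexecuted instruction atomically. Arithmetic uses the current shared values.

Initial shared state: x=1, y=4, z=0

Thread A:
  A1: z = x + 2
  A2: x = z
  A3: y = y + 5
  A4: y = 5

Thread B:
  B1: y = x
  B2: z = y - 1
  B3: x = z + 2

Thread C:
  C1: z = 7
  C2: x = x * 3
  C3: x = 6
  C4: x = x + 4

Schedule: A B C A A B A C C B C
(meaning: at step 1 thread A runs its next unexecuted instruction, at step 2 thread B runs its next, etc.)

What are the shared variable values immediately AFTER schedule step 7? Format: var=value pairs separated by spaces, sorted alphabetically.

Step 1: thread A executes A1 (z = x + 2). Shared: x=1 y=4 z=3. PCs: A@1 B@0 C@0
Step 2: thread B executes B1 (y = x). Shared: x=1 y=1 z=3. PCs: A@1 B@1 C@0
Step 3: thread C executes C1 (z = 7). Shared: x=1 y=1 z=7. PCs: A@1 B@1 C@1
Step 4: thread A executes A2 (x = z). Shared: x=7 y=1 z=7. PCs: A@2 B@1 C@1
Step 5: thread A executes A3 (y = y + 5). Shared: x=7 y=6 z=7. PCs: A@3 B@1 C@1
Step 6: thread B executes B2 (z = y - 1). Shared: x=7 y=6 z=5. PCs: A@3 B@2 C@1
Step 7: thread A executes A4 (y = 5). Shared: x=7 y=5 z=5. PCs: A@4 B@2 C@1

Answer: x=7 y=5 z=5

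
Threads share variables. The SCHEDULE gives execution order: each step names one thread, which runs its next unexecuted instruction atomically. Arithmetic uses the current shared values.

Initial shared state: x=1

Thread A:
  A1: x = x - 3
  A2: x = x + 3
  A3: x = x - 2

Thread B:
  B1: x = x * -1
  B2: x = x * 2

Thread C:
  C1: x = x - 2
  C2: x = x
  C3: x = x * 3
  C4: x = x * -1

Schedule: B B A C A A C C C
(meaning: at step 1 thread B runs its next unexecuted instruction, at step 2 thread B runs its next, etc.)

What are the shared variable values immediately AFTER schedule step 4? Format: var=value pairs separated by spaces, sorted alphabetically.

Step 1: thread B executes B1 (x = x * -1). Shared: x=-1. PCs: A@0 B@1 C@0
Step 2: thread B executes B2 (x = x * 2). Shared: x=-2. PCs: A@0 B@2 C@0
Step 3: thread A executes A1 (x = x - 3). Shared: x=-5. PCs: A@1 B@2 C@0
Step 4: thread C executes C1 (x = x - 2). Shared: x=-7. PCs: A@1 B@2 C@1

Answer: x=-7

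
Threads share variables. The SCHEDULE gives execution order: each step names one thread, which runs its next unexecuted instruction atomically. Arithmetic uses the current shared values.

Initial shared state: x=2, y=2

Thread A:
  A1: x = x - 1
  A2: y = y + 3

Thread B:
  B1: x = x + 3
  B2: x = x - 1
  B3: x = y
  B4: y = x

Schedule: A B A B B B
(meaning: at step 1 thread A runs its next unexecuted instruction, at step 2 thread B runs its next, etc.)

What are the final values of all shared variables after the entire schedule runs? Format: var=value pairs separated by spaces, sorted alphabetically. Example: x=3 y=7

Step 1: thread A executes A1 (x = x - 1). Shared: x=1 y=2. PCs: A@1 B@0
Step 2: thread B executes B1 (x = x + 3). Shared: x=4 y=2. PCs: A@1 B@1
Step 3: thread A executes A2 (y = y + 3). Shared: x=4 y=5. PCs: A@2 B@1
Step 4: thread B executes B2 (x = x - 1). Shared: x=3 y=5. PCs: A@2 B@2
Step 5: thread B executes B3 (x = y). Shared: x=5 y=5. PCs: A@2 B@3
Step 6: thread B executes B4 (y = x). Shared: x=5 y=5. PCs: A@2 B@4

Answer: x=5 y=5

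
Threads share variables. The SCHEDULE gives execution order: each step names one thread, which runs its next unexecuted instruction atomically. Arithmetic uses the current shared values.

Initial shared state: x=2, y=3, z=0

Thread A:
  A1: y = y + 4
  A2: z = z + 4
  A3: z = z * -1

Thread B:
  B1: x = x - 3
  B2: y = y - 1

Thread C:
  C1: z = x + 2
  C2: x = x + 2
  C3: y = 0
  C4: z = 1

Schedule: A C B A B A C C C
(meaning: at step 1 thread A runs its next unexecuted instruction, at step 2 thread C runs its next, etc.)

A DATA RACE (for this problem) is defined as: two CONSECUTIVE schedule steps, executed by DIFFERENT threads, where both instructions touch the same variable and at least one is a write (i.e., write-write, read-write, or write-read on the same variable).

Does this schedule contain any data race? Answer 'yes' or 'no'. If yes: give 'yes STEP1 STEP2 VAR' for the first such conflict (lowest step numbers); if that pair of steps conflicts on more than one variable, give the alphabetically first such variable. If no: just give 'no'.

Answer: yes 2 3 x

Derivation:
Steps 1,2: A(r=y,w=y) vs C(r=x,w=z). No conflict.
Steps 2,3: C(z = x + 2) vs B(x = x - 3). RACE on x (R-W).
Steps 3,4: B(r=x,w=x) vs A(r=z,w=z). No conflict.
Steps 4,5: A(r=z,w=z) vs B(r=y,w=y). No conflict.
Steps 5,6: B(r=y,w=y) vs A(r=z,w=z). No conflict.
Steps 6,7: A(r=z,w=z) vs C(r=x,w=x). No conflict.
Steps 7,8: same thread (C). No race.
Steps 8,9: same thread (C). No race.
First conflict at steps 2,3.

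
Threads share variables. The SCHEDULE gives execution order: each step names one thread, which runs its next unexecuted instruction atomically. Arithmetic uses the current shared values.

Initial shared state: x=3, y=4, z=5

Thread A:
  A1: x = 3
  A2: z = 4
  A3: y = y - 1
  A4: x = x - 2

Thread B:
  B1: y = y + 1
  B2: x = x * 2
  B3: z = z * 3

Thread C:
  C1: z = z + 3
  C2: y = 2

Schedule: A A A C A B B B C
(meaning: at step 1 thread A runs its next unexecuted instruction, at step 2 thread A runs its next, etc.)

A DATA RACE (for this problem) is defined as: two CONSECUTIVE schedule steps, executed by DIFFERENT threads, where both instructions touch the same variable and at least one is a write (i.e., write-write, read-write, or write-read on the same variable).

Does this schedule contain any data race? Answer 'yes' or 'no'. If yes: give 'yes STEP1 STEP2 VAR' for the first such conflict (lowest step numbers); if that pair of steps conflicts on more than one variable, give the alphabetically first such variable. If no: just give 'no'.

Answer: no

Derivation:
Steps 1,2: same thread (A). No race.
Steps 2,3: same thread (A). No race.
Steps 3,4: A(r=y,w=y) vs C(r=z,w=z). No conflict.
Steps 4,5: C(r=z,w=z) vs A(r=x,w=x). No conflict.
Steps 5,6: A(r=x,w=x) vs B(r=y,w=y). No conflict.
Steps 6,7: same thread (B). No race.
Steps 7,8: same thread (B). No race.
Steps 8,9: B(r=z,w=z) vs C(r=-,w=y). No conflict.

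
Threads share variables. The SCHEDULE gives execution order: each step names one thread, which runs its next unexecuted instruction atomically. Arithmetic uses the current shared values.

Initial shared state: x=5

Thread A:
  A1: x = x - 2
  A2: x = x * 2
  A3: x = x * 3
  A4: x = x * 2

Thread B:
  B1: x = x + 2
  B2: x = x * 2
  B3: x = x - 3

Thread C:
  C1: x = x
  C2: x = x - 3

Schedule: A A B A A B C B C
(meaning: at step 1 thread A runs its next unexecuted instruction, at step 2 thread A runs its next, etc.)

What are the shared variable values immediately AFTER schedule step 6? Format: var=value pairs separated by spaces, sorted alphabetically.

Answer: x=96

Derivation:
Step 1: thread A executes A1 (x = x - 2). Shared: x=3. PCs: A@1 B@0 C@0
Step 2: thread A executes A2 (x = x * 2). Shared: x=6. PCs: A@2 B@0 C@0
Step 3: thread B executes B1 (x = x + 2). Shared: x=8. PCs: A@2 B@1 C@0
Step 4: thread A executes A3 (x = x * 3). Shared: x=24. PCs: A@3 B@1 C@0
Step 5: thread A executes A4 (x = x * 2). Shared: x=48. PCs: A@4 B@1 C@0
Step 6: thread B executes B2 (x = x * 2). Shared: x=96. PCs: A@4 B@2 C@0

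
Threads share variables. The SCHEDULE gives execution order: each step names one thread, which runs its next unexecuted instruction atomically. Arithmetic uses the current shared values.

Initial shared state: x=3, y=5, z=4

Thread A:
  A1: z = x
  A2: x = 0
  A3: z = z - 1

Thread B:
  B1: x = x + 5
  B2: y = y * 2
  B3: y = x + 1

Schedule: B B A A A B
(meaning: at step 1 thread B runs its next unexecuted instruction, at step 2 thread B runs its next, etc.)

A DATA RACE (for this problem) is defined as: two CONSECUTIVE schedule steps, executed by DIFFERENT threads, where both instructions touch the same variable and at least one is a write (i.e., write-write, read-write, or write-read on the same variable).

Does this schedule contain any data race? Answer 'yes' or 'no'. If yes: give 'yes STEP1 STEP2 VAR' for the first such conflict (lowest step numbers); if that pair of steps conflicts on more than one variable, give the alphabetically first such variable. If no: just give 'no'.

Steps 1,2: same thread (B). No race.
Steps 2,3: B(r=y,w=y) vs A(r=x,w=z). No conflict.
Steps 3,4: same thread (A). No race.
Steps 4,5: same thread (A). No race.
Steps 5,6: A(r=z,w=z) vs B(r=x,w=y). No conflict.

Answer: no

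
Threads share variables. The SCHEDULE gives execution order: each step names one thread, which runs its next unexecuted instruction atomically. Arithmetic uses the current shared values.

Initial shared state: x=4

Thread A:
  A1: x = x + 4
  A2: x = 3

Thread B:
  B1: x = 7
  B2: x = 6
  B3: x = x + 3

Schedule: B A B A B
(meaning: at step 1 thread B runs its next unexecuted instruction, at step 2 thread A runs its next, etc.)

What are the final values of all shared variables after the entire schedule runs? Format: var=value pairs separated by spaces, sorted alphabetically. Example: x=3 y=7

Answer: x=6

Derivation:
Step 1: thread B executes B1 (x = 7). Shared: x=7. PCs: A@0 B@1
Step 2: thread A executes A1 (x = x + 4). Shared: x=11. PCs: A@1 B@1
Step 3: thread B executes B2 (x = 6). Shared: x=6. PCs: A@1 B@2
Step 4: thread A executes A2 (x = 3). Shared: x=3. PCs: A@2 B@2
Step 5: thread B executes B3 (x = x + 3). Shared: x=6. PCs: A@2 B@3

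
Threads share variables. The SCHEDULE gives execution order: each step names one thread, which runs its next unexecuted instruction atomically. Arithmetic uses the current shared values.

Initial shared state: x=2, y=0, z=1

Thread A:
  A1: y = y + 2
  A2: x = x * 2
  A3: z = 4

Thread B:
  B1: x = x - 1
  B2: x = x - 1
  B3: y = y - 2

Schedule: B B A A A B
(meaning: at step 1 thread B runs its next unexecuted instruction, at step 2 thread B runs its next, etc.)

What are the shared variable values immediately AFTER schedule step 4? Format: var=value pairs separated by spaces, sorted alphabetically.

Answer: x=0 y=2 z=1

Derivation:
Step 1: thread B executes B1 (x = x - 1). Shared: x=1 y=0 z=1. PCs: A@0 B@1
Step 2: thread B executes B2 (x = x - 1). Shared: x=0 y=0 z=1. PCs: A@0 B@2
Step 3: thread A executes A1 (y = y + 2). Shared: x=0 y=2 z=1. PCs: A@1 B@2
Step 4: thread A executes A2 (x = x * 2). Shared: x=0 y=2 z=1. PCs: A@2 B@2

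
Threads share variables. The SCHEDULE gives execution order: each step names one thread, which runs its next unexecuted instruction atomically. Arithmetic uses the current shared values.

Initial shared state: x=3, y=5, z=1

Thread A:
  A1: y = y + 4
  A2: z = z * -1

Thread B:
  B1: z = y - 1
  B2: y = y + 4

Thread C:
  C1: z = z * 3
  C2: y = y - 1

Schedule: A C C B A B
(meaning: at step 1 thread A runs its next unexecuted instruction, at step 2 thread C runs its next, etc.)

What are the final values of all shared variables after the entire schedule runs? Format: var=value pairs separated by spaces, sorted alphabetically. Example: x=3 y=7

Answer: x=3 y=12 z=-7

Derivation:
Step 1: thread A executes A1 (y = y + 4). Shared: x=3 y=9 z=1. PCs: A@1 B@0 C@0
Step 2: thread C executes C1 (z = z * 3). Shared: x=3 y=9 z=3. PCs: A@1 B@0 C@1
Step 3: thread C executes C2 (y = y - 1). Shared: x=3 y=8 z=3. PCs: A@1 B@0 C@2
Step 4: thread B executes B1 (z = y - 1). Shared: x=3 y=8 z=7. PCs: A@1 B@1 C@2
Step 5: thread A executes A2 (z = z * -1). Shared: x=3 y=8 z=-7. PCs: A@2 B@1 C@2
Step 6: thread B executes B2 (y = y + 4). Shared: x=3 y=12 z=-7. PCs: A@2 B@2 C@2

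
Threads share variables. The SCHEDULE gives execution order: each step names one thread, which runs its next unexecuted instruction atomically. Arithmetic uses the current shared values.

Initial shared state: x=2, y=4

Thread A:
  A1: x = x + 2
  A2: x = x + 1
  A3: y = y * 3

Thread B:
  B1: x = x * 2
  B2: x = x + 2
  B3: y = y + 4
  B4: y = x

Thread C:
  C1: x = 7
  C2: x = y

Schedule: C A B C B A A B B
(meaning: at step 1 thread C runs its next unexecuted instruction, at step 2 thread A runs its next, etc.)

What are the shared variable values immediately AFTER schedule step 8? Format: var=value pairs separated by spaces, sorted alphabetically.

Answer: x=7 y=16

Derivation:
Step 1: thread C executes C1 (x = 7). Shared: x=7 y=4. PCs: A@0 B@0 C@1
Step 2: thread A executes A1 (x = x + 2). Shared: x=9 y=4. PCs: A@1 B@0 C@1
Step 3: thread B executes B1 (x = x * 2). Shared: x=18 y=4. PCs: A@1 B@1 C@1
Step 4: thread C executes C2 (x = y). Shared: x=4 y=4. PCs: A@1 B@1 C@2
Step 5: thread B executes B2 (x = x + 2). Shared: x=6 y=4. PCs: A@1 B@2 C@2
Step 6: thread A executes A2 (x = x + 1). Shared: x=7 y=4. PCs: A@2 B@2 C@2
Step 7: thread A executes A3 (y = y * 3). Shared: x=7 y=12. PCs: A@3 B@2 C@2
Step 8: thread B executes B3 (y = y + 4). Shared: x=7 y=16. PCs: A@3 B@3 C@2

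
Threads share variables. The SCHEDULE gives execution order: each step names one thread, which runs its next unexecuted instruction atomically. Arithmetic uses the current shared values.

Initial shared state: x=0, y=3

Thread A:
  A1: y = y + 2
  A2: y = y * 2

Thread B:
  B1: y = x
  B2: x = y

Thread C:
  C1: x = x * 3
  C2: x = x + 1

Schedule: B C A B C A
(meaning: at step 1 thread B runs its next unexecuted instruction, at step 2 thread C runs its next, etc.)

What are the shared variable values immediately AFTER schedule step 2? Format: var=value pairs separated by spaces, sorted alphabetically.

Answer: x=0 y=0

Derivation:
Step 1: thread B executes B1 (y = x). Shared: x=0 y=0. PCs: A@0 B@1 C@0
Step 2: thread C executes C1 (x = x * 3). Shared: x=0 y=0. PCs: A@0 B@1 C@1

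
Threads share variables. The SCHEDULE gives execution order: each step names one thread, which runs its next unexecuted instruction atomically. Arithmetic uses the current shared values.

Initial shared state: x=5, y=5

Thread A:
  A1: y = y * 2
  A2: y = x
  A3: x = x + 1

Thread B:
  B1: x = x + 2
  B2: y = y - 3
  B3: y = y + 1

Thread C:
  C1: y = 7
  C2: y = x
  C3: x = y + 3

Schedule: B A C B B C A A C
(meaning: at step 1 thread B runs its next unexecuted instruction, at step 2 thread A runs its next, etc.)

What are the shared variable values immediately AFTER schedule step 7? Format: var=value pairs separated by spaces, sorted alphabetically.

Step 1: thread B executes B1 (x = x + 2). Shared: x=7 y=5. PCs: A@0 B@1 C@0
Step 2: thread A executes A1 (y = y * 2). Shared: x=7 y=10. PCs: A@1 B@1 C@0
Step 3: thread C executes C1 (y = 7). Shared: x=7 y=7. PCs: A@1 B@1 C@1
Step 4: thread B executes B2 (y = y - 3). Shared: x=7 y=4. PCs: A@1 B@2 C@1
Step 5: thread B executes B3 (y = y + 1). Shared: x=7 y=5. PCs: A@1 B@3 C@1
Step 6: thread C executes C2 (y = x). Shared: x=7 y=7. PCs: A@1 B@3 C@2
Step 7: thread A executes A2 (y = x). Shared: x=7 y=7. PCs: A@2 B@3 C@2

Answer: x=7 y=7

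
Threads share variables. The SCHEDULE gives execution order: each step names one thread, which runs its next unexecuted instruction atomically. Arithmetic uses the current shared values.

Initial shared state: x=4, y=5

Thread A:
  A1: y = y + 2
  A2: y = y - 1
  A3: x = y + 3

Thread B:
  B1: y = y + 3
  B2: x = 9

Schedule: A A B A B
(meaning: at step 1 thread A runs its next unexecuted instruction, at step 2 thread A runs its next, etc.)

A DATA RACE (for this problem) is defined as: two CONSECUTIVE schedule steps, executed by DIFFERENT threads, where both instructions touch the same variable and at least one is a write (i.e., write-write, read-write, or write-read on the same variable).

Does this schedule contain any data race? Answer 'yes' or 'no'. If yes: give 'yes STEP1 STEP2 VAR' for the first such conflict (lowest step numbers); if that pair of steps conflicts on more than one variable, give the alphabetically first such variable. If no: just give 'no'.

Steps 1,2: same thread (A). No race.
Steps 2,3: A(y = y - 1) vs B(y = y + 3). RACE on y (W-W).
Steps 3,4: B(y = y + 3) vs A(x = y + 3). RACE on y (W-R).
Steps 4,5: A(x = y + 3) vs B(x = 9). RACE on x (W-W).
First conflict at steps 2,3.

Answer: yes 2 3 y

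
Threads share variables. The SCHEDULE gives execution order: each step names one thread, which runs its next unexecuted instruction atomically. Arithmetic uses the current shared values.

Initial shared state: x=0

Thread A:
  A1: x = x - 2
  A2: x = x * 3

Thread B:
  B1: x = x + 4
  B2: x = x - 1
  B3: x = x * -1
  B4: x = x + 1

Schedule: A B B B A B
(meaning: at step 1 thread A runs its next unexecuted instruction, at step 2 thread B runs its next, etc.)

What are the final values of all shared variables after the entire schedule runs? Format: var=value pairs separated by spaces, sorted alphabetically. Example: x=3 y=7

Answer: x=-2

Derivation:
Step 1: thread A executes A1 (x = x - 2). Shared: x=-2. PCs: A@1 B@0
Step 2: thread B executes B1 (x = x + 4). Shared: x=2. PCs: A@1 B@1
Step 3: thread B executes B2 (x = x - 1). Shared: x=1. PCs: A@1 B@2
Step 4: thread B executes B3 (x = x * -1). Shared: x=-1. PCs: A@1 B@3
Step 5: thread A executes A2 (x = x * 3). Shared: x=-3. PCs: A@2 B@3
Step 6: thread B executes B4 (x = x + 1). Shared: x=-2. PCs: A@2 B@4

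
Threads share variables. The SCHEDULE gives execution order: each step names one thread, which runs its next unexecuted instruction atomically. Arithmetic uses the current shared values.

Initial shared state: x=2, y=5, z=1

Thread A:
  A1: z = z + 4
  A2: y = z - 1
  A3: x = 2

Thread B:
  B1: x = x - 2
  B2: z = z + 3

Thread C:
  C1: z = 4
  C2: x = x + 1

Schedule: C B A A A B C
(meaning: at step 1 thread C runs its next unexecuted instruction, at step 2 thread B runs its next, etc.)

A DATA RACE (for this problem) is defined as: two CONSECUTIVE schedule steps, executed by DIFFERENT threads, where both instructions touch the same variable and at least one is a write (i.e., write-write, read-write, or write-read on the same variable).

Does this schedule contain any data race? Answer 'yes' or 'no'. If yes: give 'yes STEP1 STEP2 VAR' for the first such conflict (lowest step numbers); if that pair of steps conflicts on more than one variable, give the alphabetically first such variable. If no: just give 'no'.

Answer: no

Derivation:
Steps 1,2: C(r=-,w=z) vs B(r=x,w=x). No conflict.
Steps 2,3: B(r=x,w=x) vs A(r=z,w=z). No conflict.
Steps 3,4: same thread (A). No race.
Steps 4,5: same thread (A). No race.
Steps 5,6: A(r=-,w=x) vs B(r=z,w=z). No conflict.
Steps 6,7: B(r=z,w=z) vs C(r=x,w=x). No conflict.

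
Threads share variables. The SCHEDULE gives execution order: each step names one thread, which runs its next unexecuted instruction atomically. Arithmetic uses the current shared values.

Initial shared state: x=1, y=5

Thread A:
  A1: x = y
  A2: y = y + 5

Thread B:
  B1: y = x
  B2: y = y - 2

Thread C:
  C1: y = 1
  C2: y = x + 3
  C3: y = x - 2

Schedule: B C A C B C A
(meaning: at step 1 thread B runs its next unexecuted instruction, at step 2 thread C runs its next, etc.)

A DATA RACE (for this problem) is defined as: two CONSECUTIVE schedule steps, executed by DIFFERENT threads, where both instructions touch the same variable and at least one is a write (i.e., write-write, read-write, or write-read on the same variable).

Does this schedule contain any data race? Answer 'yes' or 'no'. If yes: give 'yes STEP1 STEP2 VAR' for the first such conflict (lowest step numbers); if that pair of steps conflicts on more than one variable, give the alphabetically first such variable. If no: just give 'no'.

Answer: yes 1 2 y

Derivation:
Steps 1,2: B(y = x) vs C(y = 1). RACE on y (W-W).
Steps 2,3: C(y = 1) vs A(x = y). RACE on y (W-R).
Steps 3,4: A(x = y) vs C(y = x + 3). RACE on x (W-R), y (R-W). Multiple vars; alphabetically first is x.
Steps 4,5: C(y = x + 3) vs B(y = y - 2). RACE on y (W-W).
Steps 5,6: B(y = y - 2) vs C(y = x - 2). RACE on y (W-W).
Steps 6,7: C(y = x - 2) vs A(y = y + 5). RACE on y (W-W).
First conflict at steps 1,2.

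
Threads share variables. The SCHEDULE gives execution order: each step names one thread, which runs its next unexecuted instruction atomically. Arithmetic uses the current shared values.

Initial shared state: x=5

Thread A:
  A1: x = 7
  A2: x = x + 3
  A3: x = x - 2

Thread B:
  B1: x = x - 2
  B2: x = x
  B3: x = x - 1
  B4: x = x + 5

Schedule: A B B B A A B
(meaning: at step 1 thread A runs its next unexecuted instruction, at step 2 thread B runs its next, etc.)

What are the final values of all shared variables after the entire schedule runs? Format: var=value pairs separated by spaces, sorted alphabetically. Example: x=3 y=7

Step 1: thread A executes A1 (x = 7). Shared: x=7. PCs: A@1 B@0
Step 2: thread B executes B1 (x = x - 2). Shared: x=5. PCs: A@1 B@1
Step 3: thread B executes B2 (x = x). Shared: x=5. PCs: A@1 B@2
Step 4: thread B executes B3 (x = x - 1). Shared: x=4. PCs: A@1 B@3
Step 5: thread A executes A2 (x = x + 3). Shared: x=7. PCs: A@2 B@3
Step 6: thread A executes A3 (x = x - 2). Shared: x=5. PCs: A@3 B@3
Step 7: thread B executes B4 (x = x + 5). Shared: x=10. PCs: A@3 B@4

Answer: x=10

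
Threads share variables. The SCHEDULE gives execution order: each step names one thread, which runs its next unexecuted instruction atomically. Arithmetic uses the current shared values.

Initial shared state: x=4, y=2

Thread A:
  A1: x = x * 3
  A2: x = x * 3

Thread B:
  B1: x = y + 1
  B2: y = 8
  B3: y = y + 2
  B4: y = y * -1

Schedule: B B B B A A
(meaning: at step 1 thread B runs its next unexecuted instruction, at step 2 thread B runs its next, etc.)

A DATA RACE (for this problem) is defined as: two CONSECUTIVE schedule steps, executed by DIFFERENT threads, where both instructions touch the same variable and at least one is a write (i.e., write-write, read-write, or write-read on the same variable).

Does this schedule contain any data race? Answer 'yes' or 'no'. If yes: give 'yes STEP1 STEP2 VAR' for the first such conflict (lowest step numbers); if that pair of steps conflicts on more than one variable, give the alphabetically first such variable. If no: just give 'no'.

Steps 1,2: same thread (B). No race.
Steps 2,3: same thread (B). No race.
Steps 3,4: same thread (B). No race.
Steps 4,5: B(r=y,w=y) vs A(r=x,w=x). No conflict.
Steps 5,6: same thread (A). No race.

Answer: no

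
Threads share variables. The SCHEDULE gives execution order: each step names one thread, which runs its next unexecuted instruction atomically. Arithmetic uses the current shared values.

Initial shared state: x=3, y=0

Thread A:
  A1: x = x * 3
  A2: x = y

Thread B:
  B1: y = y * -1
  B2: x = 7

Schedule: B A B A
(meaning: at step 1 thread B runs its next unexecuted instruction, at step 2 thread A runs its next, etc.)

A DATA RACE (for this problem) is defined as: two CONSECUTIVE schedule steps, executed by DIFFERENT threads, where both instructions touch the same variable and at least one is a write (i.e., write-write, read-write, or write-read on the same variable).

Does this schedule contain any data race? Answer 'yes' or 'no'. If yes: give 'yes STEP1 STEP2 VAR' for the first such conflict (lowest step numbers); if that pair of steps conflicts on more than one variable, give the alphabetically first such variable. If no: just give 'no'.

Answer: yes 2 3 x

Derivation:
Steps 1,2: B(r=y,w=y) vs A(r=x,w=x). No conflict.
Steps 2,3: A(x = x * 3) vs B(x = 7). RACE on x (W-W).
Steps 3,4: B(x = 7) vs A(x = y). RACE on x (W-W).
First conflict at steps 2,3.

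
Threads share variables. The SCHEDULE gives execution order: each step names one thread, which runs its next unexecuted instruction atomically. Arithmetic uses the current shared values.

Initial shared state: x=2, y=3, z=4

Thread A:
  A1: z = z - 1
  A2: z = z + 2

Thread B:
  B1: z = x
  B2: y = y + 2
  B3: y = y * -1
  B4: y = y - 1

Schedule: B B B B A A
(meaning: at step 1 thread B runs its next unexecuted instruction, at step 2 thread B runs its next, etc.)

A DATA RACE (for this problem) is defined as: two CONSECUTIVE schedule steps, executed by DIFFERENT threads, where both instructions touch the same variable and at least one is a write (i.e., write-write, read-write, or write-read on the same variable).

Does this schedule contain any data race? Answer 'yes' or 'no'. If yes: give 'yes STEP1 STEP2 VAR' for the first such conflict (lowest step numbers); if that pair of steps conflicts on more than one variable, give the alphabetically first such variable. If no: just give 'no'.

Answer: no

Derivation:
Steps 1,2: same thread (B). No race.
Steps 2,3: same thread (B). No race.
Steps 3,4: same thread (B). No race.
Steps 4,5: B(r=y,w=y) vs A(r=z,w=z). No conflict.
Steps 5,6: same thread (A). No race.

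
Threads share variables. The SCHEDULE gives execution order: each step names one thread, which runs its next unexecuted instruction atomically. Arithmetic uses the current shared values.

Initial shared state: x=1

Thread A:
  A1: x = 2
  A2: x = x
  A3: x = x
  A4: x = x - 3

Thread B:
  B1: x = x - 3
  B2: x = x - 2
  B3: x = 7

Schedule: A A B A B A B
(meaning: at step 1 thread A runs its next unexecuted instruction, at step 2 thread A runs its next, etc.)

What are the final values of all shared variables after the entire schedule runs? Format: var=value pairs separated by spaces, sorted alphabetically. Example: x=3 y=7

Step 1: thread A executes A1 (x = 2). Shared: x=2. PCs: A@1 B@0
Step 2: thread A executes A2 (x = x). Shared: x=2. PCs: A@2 B@0
Step 3: thread B executes B1 (x = x - 3). Shared: x=-1. PCs: A@2 B@1
Step 4: thread A executes A3 (x = x). Shared: x=-1. PCs: A@3 B@1
Step 5: thread B executes B2 (x = x - 2). Shared: x=-3. PCs: A@3 B@2
Step 6: thread A executes A4 (x = x - 3). Shared: x=-6. PCs: A@4 B@2
Step 7: thread B executes B3 (x = 7). Shared: x=7. PCs: A@4 B@3

Answer: x=7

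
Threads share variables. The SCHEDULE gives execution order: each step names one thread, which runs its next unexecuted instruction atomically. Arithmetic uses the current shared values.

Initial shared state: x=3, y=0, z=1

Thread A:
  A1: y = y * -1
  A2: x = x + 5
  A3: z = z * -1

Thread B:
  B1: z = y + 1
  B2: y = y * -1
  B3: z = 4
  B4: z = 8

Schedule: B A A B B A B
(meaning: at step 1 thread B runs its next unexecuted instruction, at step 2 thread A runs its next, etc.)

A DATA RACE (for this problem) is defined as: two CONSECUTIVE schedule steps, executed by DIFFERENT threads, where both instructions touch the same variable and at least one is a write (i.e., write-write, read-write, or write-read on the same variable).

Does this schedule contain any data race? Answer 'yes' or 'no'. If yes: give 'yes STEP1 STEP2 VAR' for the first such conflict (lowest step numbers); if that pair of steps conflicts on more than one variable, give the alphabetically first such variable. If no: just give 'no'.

Steps 1,2: B(z = y + 1) vs A(y = y * -1). RACE on y (R-W).
Steps 2,3: same thread (A). No race.
Steps 3,4: A(r=x,w=x) vs B(r=y,w=y). No conflict.
Steps 4,5: same thread (B). No race.
Steps 5,6: B(z = 4) vs A(z = z * -1). RACE on z (W-W).
Steps 6,7: A(z = z * -1) vs B(z = 8). RACE on z (W-W).
First conflict at steps 1,2.

Answer: yes 1 2 y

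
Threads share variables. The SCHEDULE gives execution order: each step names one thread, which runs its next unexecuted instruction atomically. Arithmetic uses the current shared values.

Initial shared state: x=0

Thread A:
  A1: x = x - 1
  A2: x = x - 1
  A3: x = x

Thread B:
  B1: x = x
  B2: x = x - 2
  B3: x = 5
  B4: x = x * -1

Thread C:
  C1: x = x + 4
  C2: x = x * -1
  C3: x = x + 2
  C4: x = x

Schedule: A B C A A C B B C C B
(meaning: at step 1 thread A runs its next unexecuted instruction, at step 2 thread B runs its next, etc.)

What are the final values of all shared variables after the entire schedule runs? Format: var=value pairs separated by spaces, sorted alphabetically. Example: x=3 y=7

Step 1: thread A executes A1 (x = x - 1). Shared: x=-1. PCs: A@1 B@0 C@0
Step 2: thread B executes B1 (x = x). Shared: x=-1. PCs: A@1 B@1 C@0
Step 3: thread C executes C1 (x = x + 4). Shared: x=3. PCs: A@1 B@1 C@1
Step 4: thread A executes A2 (x = x - 1). Shared: x=2. PCs: A@2 B@1 C@1
Step 5: thread A executes A3 (x = x). Shared: x=2. PCs: A@3 B@1 C@1
Step 6: thread C executes C2 (x = x * -1). Shared: x=-2. PCs: A@3 B@1 C@2
Step 7: thread B executes B2 (x = x - 2). Shared: x=-4. PCs: A@3 B@2 C@2
Step 8: thread B executes B3 (x = 5). Shared: x=5. PCs: A@3 B@3 C@2
Step 9: thread C executes C3 (x = x + 2). Shared: x=7. PCs: A@3 B@3 C@3
Step 10: thread C executes C4 (x = x). Shared: x=7. PCs: A@3 B@3 C@4
Step 11: thread B executes B4 (x = x * -1). Shared: x=-7. PCs: A@3 B@4 C@4

Answer: x=-7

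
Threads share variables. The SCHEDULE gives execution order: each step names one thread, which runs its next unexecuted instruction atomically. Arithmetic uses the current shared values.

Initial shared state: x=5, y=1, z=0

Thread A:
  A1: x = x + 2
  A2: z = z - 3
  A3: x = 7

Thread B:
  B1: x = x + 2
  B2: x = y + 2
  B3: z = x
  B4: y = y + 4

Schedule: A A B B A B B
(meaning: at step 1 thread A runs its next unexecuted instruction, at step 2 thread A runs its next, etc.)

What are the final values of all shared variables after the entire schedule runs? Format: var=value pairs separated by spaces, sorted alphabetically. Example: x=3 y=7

Step 1: thread A executes A1 (x = x + 2). Shared: x=7 y=1 z=0. PCs: A@1 B@0
Step 2: thread A executes A2 (z = z - 3). Shared: x=7 y=1 z=-3. PCs: A@2 B@0
Step 3: thread B executes B1 (x = x + 2). Shared: x=9 y=1 z=-3. PCs: A@2 B@1
Step 4: thread B executes B2 (x = y + 2). Shared: x=3 y=1 z=-3. PCs: A@2 B@2
Step 5: thread A executes A3 (x = 7). Shared: x=7 y=1 z=-3. PCs: A@3 B@2
Step 6: thread B executes B3 (z = x). Shared: x=7 y=1 z=7. PCs: A@3 B@3
Step 7: thread B executes B4 (y = y + 4). Shared: x=7 y=5 z=7. PCs: A@3 B@4

Answer: x=7 y=5 z=7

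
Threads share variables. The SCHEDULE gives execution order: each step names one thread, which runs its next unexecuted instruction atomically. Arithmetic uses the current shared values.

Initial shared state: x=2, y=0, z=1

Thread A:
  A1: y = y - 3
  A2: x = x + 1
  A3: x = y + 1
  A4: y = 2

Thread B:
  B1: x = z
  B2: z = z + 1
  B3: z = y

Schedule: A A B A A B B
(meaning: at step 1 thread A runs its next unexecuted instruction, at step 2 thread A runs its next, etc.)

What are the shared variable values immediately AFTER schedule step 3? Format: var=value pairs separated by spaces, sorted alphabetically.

Answer: x=1 y=-3 z=1

Derivation:
Step 1: thread A executes A1 (y = y - 3). Shared: x=2 y=-3 z=1. PCs: A@1 B@0
Step 2: thread A executes A2 (x = x + 1). Shared: x=3 y=-3 z=1. PCs: A@2 B@0
Step 3: thread B executes B1 (x = z). Shared: x=1 y=-3 z=1. PCs: A@2 B@1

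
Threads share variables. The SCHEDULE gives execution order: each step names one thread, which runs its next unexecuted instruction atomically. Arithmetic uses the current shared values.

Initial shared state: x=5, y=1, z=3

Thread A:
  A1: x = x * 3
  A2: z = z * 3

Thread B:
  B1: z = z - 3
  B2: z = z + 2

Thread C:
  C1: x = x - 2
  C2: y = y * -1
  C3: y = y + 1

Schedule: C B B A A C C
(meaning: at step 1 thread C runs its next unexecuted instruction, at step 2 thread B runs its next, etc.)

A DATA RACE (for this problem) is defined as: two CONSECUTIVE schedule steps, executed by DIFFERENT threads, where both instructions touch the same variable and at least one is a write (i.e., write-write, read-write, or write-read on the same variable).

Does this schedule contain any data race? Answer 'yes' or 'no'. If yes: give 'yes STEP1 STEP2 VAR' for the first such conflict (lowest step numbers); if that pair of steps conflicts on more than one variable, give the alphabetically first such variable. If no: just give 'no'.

Steps 1,2: C(r=x,w=x) vs B(r=z,w=z). No conflict.
Steps 2,3: same thread (B). No race.
Steps 3,4: B(r=z,w=z) vs A(r=x,w=x). No conflict.
Steps 4,5: same thread (A). No race.
Steps 5,6: A(r=z,w=z) vs C(r=y,w=y). No conflict.
Steps 6,7: same thread (C). No race.

Answer: no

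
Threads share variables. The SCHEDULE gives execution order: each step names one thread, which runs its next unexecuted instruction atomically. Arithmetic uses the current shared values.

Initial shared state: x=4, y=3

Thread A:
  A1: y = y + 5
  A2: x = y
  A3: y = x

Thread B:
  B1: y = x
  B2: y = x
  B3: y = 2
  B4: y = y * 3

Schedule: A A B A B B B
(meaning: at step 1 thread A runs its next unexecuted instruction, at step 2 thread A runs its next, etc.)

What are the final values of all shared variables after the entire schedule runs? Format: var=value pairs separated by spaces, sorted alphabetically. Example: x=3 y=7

Answer: x=8 y=6

Derivation:
Step 1: thread A executes A1 (y = y + 5). Shared: x=4 y=8. PCs: A@1 B@0
Step 2: thread A executes A2 (x = y). Shared: x=8 y=8. PCs: A@2 B@0
Step 3: thread B executes B1 (y = x). Shared: x=8 y=8. PCs: A@2 B@1
Step 4: thread A executes A3 (y = x). Shared: x=8 y=8. PCs: A@3 B@1
Step 5: thread B executes B2 (y = x). Shared: x=8 y=8. PCs: A@3 B@2
Step 6: thread B executes B3 (y = 2). Shared: x=8 y=2. PCs: A@3 B@3
Step 7: thread B executes B4 (y = y * 3). Shared: x=8 y=6. PCs: A@3 B@4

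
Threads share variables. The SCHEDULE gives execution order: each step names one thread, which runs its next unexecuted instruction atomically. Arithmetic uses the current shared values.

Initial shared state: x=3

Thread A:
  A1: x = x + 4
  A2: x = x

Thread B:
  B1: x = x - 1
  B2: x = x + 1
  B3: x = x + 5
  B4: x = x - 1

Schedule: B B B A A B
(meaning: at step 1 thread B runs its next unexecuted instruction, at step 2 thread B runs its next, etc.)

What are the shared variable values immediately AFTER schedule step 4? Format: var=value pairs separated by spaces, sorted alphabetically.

Step 1: thread B executes B1 (x = x - 1). Shared: x=2. PCs: A@0 B@1
Step 2: thread B executes B2 (x = x + 1). Shared: x=3. PCs: A@0 B@2
Step 3: thread B executes B3 (x = x + 5). Shared: x=8. PCs: A@0 B@3
Step 4: thread A executes A1 (x = x + 4). Shared: x=12. PCs: A@1 B@3

Answer: x=12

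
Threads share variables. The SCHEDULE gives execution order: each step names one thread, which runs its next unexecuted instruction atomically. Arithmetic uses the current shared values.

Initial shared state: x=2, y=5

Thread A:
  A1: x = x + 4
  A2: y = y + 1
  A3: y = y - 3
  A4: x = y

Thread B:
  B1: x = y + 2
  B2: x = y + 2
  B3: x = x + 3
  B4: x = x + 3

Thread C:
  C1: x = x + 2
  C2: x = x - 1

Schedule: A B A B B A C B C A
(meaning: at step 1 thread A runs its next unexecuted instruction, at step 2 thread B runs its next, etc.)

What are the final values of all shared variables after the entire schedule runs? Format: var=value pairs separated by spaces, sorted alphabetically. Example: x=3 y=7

Answer: x=3 y=3

Derivation:
Step 1: thread A executes A1 (x = x + 4). Shared: x=6 y=5. PCs: A@1 B@0 C@0
Step 2: thread B executes B1 (x = y + 2). Shared: x=7 y=5. PCs: A@1 B@1 C@0
Step 3: thread A executes A2 (y = y + 1). Shared: x=7 y=6. PCs: A@2 B@1 C@0
Step 4: thread B executes B2 (x = y + 2). Shared: x=8 y=6. PCs: A@2 B@2 C@0
Step 5: thread B executes B3 (x = x + 3). Shared: x=11 y=6. PCs: A@2 B@3 C@0
Step 6: thread A executes A3 (y = y - 3). Shared: x=11 y=3. PCs: A@3 B@3 C@0
Step 7: thread C executes C1 (x = x + 2). Shared: x=13 y=3. PCs: A@3 B@3 C@1
Step 8: thread B executes B4 (x = x + 3). Shared: x=16 y=3. PCs: A@3 B@4 C@1
Step 9: thread C executes C2 (x = x - 1). Shared: x=15 y=3. PCs: A@3 B@4 C@2
Step 10: thread A executes A4 (x = y). Shared: x=3 y=3. PCs: A@4 B@4 C@2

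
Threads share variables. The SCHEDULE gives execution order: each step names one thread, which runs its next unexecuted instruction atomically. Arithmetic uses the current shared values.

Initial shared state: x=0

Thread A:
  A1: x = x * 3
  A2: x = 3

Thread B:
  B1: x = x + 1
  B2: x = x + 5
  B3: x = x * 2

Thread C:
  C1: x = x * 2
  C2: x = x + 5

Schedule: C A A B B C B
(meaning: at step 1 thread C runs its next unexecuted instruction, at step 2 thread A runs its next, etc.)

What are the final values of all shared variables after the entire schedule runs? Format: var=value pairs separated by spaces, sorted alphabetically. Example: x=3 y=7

Answer: x=28

Derivation:
Step 1: thread C executes C1 (x = x * 2). Shared: x=0. PCs: A@0 B@0 C@1
Step 2: thread A executes A1 (x = x * 3). Shared: x=0. PCs: A@1 B@0 C@1
Step 3: thread A executes A2 (x = 3). Shared: x=3. PCs: A@2 B@0 C@1
Step 4: thread B executes B1 (x = x + 1). Shared: x=4. PCs: A@2 B@1 C@1
Step 5: thread B executes B2 (x = x + 5). Shared: x=9. PCs: A@2 B@2 C@1
Step 6: thread C executes C2 (x = x + 5). Shared: x=14. PCs: A@2 B@2 C@2
Step 7: thread B executes B3 (x = x * 2). Shared: x=28. PCs: A@2 B@3 C@2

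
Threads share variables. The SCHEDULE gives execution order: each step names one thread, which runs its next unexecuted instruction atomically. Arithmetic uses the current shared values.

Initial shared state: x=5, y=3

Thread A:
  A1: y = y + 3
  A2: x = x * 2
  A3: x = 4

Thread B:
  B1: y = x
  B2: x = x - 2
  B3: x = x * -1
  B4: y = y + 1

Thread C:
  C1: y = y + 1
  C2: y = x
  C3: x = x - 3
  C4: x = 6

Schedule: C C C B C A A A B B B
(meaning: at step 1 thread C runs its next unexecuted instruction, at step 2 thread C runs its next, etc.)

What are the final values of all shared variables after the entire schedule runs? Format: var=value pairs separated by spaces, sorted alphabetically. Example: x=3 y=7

Answer: x=-2 y=6

Derivation:
Step 1: thread C executes C1 (y = y + 1). Shared: x=5 y=4. PCs: A@0 B@0 C@1
Step 2: thread C executes C2 (y = x). Shared: x=5 y=5. PCs: A@0 B@0 C@2
Step 3: thread C executes C3 (x = x - 3). Shared: x=2 y=5. PCs: A@0 B@0 C@3
Step 4: thread B executes B1 (y = x). Shared: x=2 y=2. PCs: A@0 B@1 C@3
Step 5: thread C executes C4 (x = 6). Shared: x=6 y=2. PCs: A@0 B@1 C@4
Step 6: thread A executes A1 (y = y + 3). Shared: x=6 y=5. PCs: A@1 B@1 C@4
Step 7: thread A executes A2 (x = x * 2). Shared: x=12 y=5. PCs: A@2 B@1 C@4
Step 8: thread A executes A3 (x = 4). Shared: x=4 y=5. PCs: A@3 B@1 C@4
Step 9: thread B executes B2 (x = x - 2). Shared: x=2 y=5. PCs: A@3 B@2 C@4
Step 10: thread B executes B3 (x = x * -1). Shared: x=-2 y=5. PCs: A@3 B@3 C@4
Step 11: thread B executes B4 (y = y + 1). Shared: x=-2 y=6. PCs: A@3 B@4 C@4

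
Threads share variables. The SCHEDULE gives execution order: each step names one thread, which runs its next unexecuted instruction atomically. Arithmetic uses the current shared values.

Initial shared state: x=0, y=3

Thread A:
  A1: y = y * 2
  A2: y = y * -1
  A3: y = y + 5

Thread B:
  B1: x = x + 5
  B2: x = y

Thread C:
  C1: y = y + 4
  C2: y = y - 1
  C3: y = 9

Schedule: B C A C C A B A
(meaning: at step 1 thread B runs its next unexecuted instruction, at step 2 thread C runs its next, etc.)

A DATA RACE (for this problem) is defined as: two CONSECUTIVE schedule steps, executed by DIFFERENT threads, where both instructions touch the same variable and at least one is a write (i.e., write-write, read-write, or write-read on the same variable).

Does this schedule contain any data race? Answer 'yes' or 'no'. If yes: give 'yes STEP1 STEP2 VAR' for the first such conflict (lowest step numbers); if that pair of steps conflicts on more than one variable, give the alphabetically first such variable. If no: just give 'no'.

Answer: yes 2 3 y

Derivation:
Steps 1,2: B(r=x,w=x) vs C(r=y,w=y). No conflict.
Steps 2,3: C(y = y + 4) vs A(y = y * 2). RACE on y (W-W).
Steps 3,4: A(y = y * 2) vs C(y = y - 1). RACE on y (W-W).
Steps 4,5: same thread (C). No race.
Steps 5,6: C(y = 9) vs A(y = y * -1). RACE on y (W-W).
Steps 6,7: A(y = y * -1) vs B(x = y). RACE on y (W-R).
Steps 7,8: B(x = y) vs A(y = y + 5). RACE on y (R-W).
First conflict at steps 2,3.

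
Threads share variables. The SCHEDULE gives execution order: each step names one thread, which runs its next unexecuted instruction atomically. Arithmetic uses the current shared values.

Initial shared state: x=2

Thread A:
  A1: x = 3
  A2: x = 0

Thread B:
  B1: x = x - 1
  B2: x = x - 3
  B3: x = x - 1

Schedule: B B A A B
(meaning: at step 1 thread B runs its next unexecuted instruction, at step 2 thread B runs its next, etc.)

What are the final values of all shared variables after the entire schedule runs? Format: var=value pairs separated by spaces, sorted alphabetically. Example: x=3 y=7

Answer: x=-1

Derivation:
Step 1: thread B executes B1 (x = x - 1). Shared: x=1. PCs: A@0 B@1
Step 2: thread B executes B2 (x = x - 3). Shared: x=-2. PCs: A@0 B@2
Step 3: thread A executes A1 (x = 3). Shared: x=3. PCs: A@1 B@2
Step 4: thread A executes A2 (x = 0). Shared: x=0. PCs: A@2 B@2
Step 5: thread B executes B3 (x = x - 1). Shared: x=-1. PCs: A@2 B@3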